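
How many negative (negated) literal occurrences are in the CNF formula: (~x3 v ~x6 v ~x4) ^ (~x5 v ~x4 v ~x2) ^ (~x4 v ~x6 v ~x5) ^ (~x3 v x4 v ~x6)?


Scan each clause for negated literals.
Clause 1: 3 negative; Clause 2: 3 negative; Clause 3: 3 negative; Clause 4: 2 negative.
Total negative literal occurrences = 11.

11


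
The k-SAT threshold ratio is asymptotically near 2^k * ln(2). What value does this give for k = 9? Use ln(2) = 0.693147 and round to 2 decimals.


Using the asymptotic formula: threshold ~ 2^k * ln(2).
2^9 = 512.
512 * 0.693147 = 354.89.

354.89


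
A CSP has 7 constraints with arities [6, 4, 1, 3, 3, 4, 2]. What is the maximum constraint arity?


The arities are: 6, 4, 1, 3, 3, 4, 2.
Scan for the maximum value.
Maximum arity = 6.

6


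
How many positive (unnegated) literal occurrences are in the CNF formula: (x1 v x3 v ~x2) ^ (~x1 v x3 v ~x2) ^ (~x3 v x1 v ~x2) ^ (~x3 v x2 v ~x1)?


Scan each clause for unnegated literals.
Clause 1: 2 positive; Clause 2: 1 positive; Clause 3: 1 positive; Clause 4: 1 positive.
Total positive literal occurrences = 5.

5


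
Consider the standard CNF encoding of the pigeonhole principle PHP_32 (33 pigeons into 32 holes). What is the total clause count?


The PHP encoding has two parts:
1) At-least-one-hole clauses: 33 (one per pigeon, each with 32 literals).
2) At-most-one-pigeon-per-hole clauses: 32 holes * C(33,2) = 32 * 528 = 16896.
Total clauses = 33 + 16896 = 16929.

16929


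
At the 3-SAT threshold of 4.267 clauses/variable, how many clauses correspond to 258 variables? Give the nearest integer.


The 3-SAT phase transition occurs at approximately 4.267 clauses per variable.
m = 4.267 * 258 = 1100.886.
Rounded to nearest integer: 1101.

1101


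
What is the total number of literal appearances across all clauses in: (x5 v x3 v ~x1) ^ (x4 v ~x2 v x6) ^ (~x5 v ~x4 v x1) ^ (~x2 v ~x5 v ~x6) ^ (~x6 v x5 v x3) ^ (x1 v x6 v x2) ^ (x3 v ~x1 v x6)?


Clause lengths: 3, 3, 3, 3, 3, 3, 3.
Sum = 3 + 3 + 3 + 3 + 3 + 3 + 3 = 21.

21


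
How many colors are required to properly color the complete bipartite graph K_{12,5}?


K_{12,5} is bipartite by definition: the two parts are independent sets, with every edge crossing between them.
Color all vertices in one part with color 1 and all vertices in the other part with color 2.
Since the graph has at least one edge, one color does not suffice.
Chromatic number = 2.

2


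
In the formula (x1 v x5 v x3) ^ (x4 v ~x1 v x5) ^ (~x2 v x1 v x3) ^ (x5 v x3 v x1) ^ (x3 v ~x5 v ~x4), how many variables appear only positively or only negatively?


A pure literal appears in only one polarity across all clauses.
Pure literals: x2 (negative only), x3 (positive only).
Count = 2.

2


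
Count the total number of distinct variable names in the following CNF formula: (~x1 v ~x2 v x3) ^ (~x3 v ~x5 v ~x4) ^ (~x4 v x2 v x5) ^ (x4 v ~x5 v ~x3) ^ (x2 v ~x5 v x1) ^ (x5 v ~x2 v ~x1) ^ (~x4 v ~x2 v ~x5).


Identify each distinct variable in the formula.
Variables found: x1, x2, x3, x4, x5.
Total distinct variables = 5.

5


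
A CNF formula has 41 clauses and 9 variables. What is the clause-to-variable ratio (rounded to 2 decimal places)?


Clause-to-variable ratio = clauses / variables.
41 / 9 = 4.56.

4.56


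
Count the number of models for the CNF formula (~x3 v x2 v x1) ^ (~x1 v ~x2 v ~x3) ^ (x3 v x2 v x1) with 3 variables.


Enumerate all 8 truth assignments over 3 variables.
Test each against every clause.
Satisfying assignments found: 5.

5


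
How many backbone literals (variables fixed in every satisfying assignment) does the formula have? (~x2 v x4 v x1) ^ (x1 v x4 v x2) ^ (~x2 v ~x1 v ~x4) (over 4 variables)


Find all satisfying assignments: 10 model(s).
Check which variables have the same value in every model.
No variable is fixed across all models.
Backbone size = 0.

0


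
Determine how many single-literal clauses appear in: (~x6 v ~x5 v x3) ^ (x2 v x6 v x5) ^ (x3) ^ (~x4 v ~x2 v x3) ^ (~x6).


A unit clause contains exactly one literal.
Unit clauses found: (x3), (~x6).
Count = 2.

2


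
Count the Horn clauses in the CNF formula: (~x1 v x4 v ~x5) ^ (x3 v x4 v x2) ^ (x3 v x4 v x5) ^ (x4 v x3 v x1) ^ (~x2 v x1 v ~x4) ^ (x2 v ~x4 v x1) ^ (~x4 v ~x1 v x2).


A Horn clause has at most one positive literal.
Clause 1: 1 positive lit(s) -> Horn
Clause 2: 3 positive lit(s) -> not Horn
Clause 3: 3 positive lit(s) -> not Horn
Clause 4: 3 positive lit(s) -> not Horn
Clause 5: 1 positive lit(s) -> Horn
Clause 6: 2 positive lit(s) -> not Horn
Clause 7: 1 positive lit(s) -> Horn
Total Horn clauses = 3.

3


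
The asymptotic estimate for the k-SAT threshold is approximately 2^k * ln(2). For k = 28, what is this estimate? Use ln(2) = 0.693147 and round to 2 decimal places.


Using the asymptotic formula: threshold ~ 2^k * ln(2).
2^28 = 268435456.
268435456 * 0.693147 = 186065231.02.

186065231.02


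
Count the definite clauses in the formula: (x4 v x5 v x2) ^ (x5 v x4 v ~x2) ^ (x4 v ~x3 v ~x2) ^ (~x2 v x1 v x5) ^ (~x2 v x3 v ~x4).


A definite clause has exactly one positive literal.
Clause 1: 3 positive -> not definite
Clause 2: 2 positive -> not definite
Clause 3: 1 positive -> definite
Clause 4: 2 positive -> not definite
Clause 5: 1 positive -> definite
Definite clause count = 2.

2


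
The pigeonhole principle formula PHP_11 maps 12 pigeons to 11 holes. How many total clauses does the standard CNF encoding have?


The PHP encoding has two parts:
1) At-least-one-hole clauses: 12 (one per pigeon, each with 11 literals).
2) At-most-one-pigeon-per-hole clauses: 11 holes * C(12,2) = 11 * 66 = 726.
Total clauses = 12 + 726 = 738.

738


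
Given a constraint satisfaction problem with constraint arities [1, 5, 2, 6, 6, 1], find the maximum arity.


The arities are: 1, 5, 2, 6, 6, 1.
Scan for the maximum value.
Maximum arity = 6.

6


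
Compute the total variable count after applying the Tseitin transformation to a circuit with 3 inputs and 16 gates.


The Tseitin transformation introduces one auxiliary variable per gate.
Total variables = inputs + gates = 3 + 16 = 19.

19


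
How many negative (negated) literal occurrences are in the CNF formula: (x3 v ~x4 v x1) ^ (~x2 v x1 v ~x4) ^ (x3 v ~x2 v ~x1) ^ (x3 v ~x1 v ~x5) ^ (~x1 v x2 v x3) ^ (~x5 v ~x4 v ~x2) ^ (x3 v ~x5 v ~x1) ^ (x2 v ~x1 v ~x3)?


Scan each clause for negated literals.
Clause 1: 1 negative; Clause 2: 2 negative; Clause 3: 2 negative; Clause 4: 2 negative; Clause 5: 1 negative; Clause 6: 3 negative; Clause 7: 2 negative; Clause 8: 2 negative.
Total negative literal occurrences = 15.

15


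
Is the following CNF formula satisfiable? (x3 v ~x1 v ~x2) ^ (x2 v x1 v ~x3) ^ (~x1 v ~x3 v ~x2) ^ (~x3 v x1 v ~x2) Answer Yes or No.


Check all 8 possible truth assignments.
Number of satisfying assignments found: 4.
The formula is satisfiable.

Yes


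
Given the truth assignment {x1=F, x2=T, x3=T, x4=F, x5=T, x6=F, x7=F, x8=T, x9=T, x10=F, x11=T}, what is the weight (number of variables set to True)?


The weight is the number of variables assigned True.
True variables: x2, x3, x5, x8, x9, x11.
Weight = 6.

6


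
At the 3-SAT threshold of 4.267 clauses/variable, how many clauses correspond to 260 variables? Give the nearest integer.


The 3-SAT phase transition occurs at approximately 4.267 clauses per variable.
m = 4.267 * 260 = 1109.42.
Rounded to nearest integer: 1109.

1109


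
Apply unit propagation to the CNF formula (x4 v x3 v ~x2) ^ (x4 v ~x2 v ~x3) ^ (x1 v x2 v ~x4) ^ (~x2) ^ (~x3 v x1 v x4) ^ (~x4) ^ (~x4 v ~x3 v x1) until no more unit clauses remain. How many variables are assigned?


Unit propagation repeatedly assigns the literal in any unit clause, then simplifies.
Assignments in order: x2 = F, x4 = F.
No further unit clauses remain.
Total variables assigned = 2.

2


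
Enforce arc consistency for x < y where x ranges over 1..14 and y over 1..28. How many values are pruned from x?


For the constraint x < y, x needs a supporting value in y's domain.
x can be at most 27 (one less than y's maximum).
Valid x values from domain: 14 out of 14.
Pruned = 14 - 14 = 0.

0


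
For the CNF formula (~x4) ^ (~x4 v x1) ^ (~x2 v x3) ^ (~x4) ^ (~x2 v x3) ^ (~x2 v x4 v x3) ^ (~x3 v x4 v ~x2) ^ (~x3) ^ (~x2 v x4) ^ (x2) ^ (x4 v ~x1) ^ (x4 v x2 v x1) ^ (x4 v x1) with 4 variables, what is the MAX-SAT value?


Enumerate all 16 truth assignments.
For each, count how many of the 13 clauses are satisfied.
The formula is not fully satisfiable, so the maximum is below 13.
Maximum simultaneously satisfiable clauses = 11.

11


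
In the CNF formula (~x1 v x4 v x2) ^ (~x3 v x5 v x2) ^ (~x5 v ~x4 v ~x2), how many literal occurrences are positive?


Scan each clause for unnegated literals.
Clause 1: 2 positive; Clause 2: 2 positive; Clause 3: 0 positive.
Total positive literal occurrences = 4.

4


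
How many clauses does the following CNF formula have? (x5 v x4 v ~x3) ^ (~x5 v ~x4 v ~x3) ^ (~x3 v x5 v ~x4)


Each group enclosed in parentheses joined by ^ is one clause.
Counting the conjuncts: 3 clauses.

3


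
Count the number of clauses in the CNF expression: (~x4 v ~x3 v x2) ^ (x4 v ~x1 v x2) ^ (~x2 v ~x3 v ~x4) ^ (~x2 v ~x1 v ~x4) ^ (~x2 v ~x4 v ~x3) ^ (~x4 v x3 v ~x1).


Each group enclosed in parentheses joined by ^ is one clause.
Counting the conjuncts: 6 clauses.

6


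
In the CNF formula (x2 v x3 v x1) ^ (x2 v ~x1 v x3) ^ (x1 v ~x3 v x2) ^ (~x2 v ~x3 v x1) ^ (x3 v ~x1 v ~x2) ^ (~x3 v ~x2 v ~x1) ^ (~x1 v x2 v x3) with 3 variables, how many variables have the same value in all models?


Find all satisfying assignments: 2 model(s).
Check which variables have the same value in every model.
No variable is fixed across all models.
Backbone size = 0.

0


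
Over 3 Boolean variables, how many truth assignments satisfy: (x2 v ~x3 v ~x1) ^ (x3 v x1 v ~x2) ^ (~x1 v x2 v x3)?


Enumerate all 8 truth assignments over 3 variables.
Test each against every clause.
Satisfying assignments found: 5.

5


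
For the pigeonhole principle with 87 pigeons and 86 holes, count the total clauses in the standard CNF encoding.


The PHP encoding has two parts:
1) At-least-one-hole clauses: 87 (one per pigeon, each with 86 literals).
2) At-most-one-pigeon-per-hole clauses: 86 holes * C(87,2) = 86 * 3741 = 321726.
Total clauses = 87 + 321726 = 321813.

321813


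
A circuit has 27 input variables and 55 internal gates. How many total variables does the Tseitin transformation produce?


The Tseitin transformation introduces one auxiliary variable per gate.
Total variables = inputs + gates = 27 + 55 = 82.

82


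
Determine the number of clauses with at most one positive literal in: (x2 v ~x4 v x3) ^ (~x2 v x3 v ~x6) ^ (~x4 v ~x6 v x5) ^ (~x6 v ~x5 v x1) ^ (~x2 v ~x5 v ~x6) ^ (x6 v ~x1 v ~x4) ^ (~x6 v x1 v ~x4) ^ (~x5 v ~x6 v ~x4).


A Horn clause has at most one positive literal.
Clause 1: 2 positive lit(s) -> not Horn
Clause 2: 1 positive lit(s) -> Horn
Clause 3: 1 positive lit(s) -> Horn
Clause 4: 1 positive lit(s) -> Horn
Clause 5: 0 positive lit(s) -> Horn
Clause 6: 1 positive lit(s) -> Horn
Clause 7: 1 positive lit(s) -> Horn
Clause 8: 0 positive lit(s) -> Horn
Total Horn clauses = 7.

7


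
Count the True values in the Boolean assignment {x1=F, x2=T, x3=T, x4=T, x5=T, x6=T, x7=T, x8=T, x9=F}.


The weight is the number of variables assigned True.
True variables: x2, x3, x4, x5, x6, x7, x8.
Weight = 7.

7


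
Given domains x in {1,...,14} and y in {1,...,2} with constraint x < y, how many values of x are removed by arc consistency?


For the constraint x < y, x needs a supporting value in y's domain.
x can be at most 1 (one less than y's maximum).
Valid x values from domain: 1 out of 14.
Pruned = 14 - 1 = 13.

13


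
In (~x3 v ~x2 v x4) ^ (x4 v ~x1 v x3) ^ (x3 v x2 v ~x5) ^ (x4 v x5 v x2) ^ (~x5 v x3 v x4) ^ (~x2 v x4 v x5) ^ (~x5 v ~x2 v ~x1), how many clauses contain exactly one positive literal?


A definite clause has exactly one positive literal.
Clause 1: 1 positive -> definite
Clause 2: 2 positive -> not definite
Clause 3: 2 positive -> not definite
Clause 4: 3 positive -> not definite
Clause 5: 2 positive -> not definite
Clause 6: 2 positive -> not definite
Clause 7: 0 positive -> not definite
Definite clause count = 1.

1


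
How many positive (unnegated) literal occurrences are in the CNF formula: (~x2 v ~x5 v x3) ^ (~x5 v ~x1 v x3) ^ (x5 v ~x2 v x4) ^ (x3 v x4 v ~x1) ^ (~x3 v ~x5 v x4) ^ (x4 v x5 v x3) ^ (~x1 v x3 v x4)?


Scan each clause for unnegated literals.
Clause 1: 1 positive; Clause 2: 1 positive; Clause 3: 2 positive; Clause 4: 2 positive; Clause 5: 1 positive; Clause 6: 3 positive; Clause 7: 2 positive.
Total positive literal occurrences = 12.

12


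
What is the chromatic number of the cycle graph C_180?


A cycle on an even number of vertices is bipartite: alternate two colors around the cycle.
Since 180 is even, two colors suffice, and at least two are needed because the graph has edges.
Chromatic number = 2.

2


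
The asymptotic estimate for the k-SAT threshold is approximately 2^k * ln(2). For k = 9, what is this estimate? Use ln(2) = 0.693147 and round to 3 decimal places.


Using the asymptotic formula: threshold ~ 2^k * ln(2).
2^9 = 512.
512 * 0.693147 = 354.891.

354.891


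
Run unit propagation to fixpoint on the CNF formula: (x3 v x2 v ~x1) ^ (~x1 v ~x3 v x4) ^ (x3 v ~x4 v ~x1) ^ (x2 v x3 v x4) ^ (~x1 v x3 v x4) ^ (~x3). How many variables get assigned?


Unit propagation repeatedly assigns the literal in any unit clause, then simplifies.
Assignments in order: x3 = F.
No further unit clauses remain.
Total variables assigned = 1.

1


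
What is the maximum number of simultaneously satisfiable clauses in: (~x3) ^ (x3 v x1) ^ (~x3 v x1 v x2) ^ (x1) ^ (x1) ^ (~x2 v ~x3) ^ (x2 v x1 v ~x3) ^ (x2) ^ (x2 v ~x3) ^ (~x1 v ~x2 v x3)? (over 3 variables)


Enumerate all 8 truth assignments.
For each, count how many of the 10 clauses are satisfied.
The formula is not fully satisfiable, so the maximum is below 10.
Maximum simultaneously satisfiable clauses = 9.

9


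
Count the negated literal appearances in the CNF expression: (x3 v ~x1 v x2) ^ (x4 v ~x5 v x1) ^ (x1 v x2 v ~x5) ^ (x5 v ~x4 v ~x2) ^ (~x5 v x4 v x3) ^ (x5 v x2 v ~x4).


Scan each clause for negated literals.
Clause 1: 1 negative; Clause 2: 1 negative; Clause 3: 1 negative; Clause 4: 2 negative; Clause 5: 1 negative; Clause 6: 1 negative.
Total negative literal occurrences = 7.

7


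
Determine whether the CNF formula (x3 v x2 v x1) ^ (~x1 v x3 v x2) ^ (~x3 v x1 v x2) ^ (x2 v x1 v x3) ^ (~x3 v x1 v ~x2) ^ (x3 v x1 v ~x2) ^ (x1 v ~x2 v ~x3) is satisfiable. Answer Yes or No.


Check all 8 possible truth assignments.
Number of satisfying assignments found: 3.
The formula is satisfiable.

Yes


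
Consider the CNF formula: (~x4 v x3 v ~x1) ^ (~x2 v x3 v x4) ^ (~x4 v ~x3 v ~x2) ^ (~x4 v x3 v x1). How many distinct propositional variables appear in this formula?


Identify each distinct variable in the formula.
Variables found: x1, x2, x3, x4.
Total distinct variables = 4.

4


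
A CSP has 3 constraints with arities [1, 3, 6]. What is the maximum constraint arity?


The arities are: 1, 3, 6.
Scan for the maximum value.
Maximum arity = 6.

6


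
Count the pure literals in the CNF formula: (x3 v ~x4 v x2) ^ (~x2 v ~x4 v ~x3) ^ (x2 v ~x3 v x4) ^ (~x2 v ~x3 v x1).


A pure literal appears in only one polarity across all clauses.
Pure literals: x1 (positive only).
Count = 1.

1


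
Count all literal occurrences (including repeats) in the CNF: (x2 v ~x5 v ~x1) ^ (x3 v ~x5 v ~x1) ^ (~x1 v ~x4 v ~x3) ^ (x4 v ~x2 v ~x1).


Clause lengths: 3, 3, 3, 3.
Sum = 3 + 3 + 3 + 3 = 12.

12


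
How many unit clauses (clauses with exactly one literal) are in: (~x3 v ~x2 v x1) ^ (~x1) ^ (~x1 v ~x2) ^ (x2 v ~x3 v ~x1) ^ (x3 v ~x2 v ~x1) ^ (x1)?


A unit clause contains exactly one literal.
Unit clauses found: (~x1), (x1).
Count = 2.

2


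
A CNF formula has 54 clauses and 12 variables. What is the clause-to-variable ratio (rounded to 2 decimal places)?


Clause-to-variable ratio = clauses / variables.
54 / 12 = 4.5.

4.5


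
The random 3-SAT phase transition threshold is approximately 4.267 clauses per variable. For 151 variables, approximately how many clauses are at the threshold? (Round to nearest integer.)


The 3-SAT phase transition occurs at approximately 4.267 clauses per variable.
m = 4.267 * 151 = 644.317.
Rounded to nearest integer: 644.

644


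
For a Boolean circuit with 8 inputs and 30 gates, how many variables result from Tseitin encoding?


The Tseitin transformation introduces one auxiliary variable per gate.
Total variables = inputs + gates = 8 + 30 = 38.

38


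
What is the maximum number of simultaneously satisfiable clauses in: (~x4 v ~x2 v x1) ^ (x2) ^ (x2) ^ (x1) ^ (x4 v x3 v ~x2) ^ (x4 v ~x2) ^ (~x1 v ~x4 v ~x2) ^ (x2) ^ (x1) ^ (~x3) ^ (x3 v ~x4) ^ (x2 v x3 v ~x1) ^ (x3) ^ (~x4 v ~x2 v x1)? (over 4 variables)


Enumerate all 16 truth assignments.
For each, count how many of the 14 clauses are satisfied.
The formula is not fully satisfiable, so the maximum is below 14.
Maximum simultaneously satisfiable clauses = 12.

12


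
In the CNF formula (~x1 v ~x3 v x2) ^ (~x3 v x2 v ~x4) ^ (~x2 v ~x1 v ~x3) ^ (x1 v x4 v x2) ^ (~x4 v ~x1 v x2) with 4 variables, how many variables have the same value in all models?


Find all satisfying assignments: 8 model(s).
Check which variables have the same value in every model.
No variable is fixed across all models.
Backbone size = 0.

0


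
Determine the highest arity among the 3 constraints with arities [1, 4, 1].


The arities are: 1, 4, 1.
Scan for the maximum value.
Maximum arity = 4.

4


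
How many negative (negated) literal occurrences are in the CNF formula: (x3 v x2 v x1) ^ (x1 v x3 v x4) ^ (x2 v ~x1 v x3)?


Scan each clause for negated literals.
Clause 1: 0 negative; Clause 2: 0 negative; Clause 3: 1 negative.
Total negative literal occurrences = 1.

1


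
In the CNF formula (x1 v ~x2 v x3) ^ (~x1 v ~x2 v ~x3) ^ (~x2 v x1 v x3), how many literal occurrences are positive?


Scan each clause for unnegated literals.
Clause 1: 2 positive; Clause 2: 0 positive; Clause 3: 2 positive.
Total positive literal occurrences = 4.

4


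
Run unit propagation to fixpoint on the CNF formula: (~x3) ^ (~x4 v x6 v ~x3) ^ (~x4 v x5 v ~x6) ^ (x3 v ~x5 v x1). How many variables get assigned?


Unit propagation repeatedly assigns the literal in any unit clause, then simplifies.
Assignments in order: x3 = F.
No further unit clauses remain.
Total variables assigned = 1.

1


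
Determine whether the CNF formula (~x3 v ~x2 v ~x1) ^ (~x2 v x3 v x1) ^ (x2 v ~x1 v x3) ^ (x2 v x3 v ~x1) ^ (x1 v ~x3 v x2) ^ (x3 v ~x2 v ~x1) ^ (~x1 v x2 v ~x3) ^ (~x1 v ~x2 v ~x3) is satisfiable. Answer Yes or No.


Check all 8 possible truth assignments.
Number of satisfying assignments found: 2.
The formula is satisfiable.

Yes


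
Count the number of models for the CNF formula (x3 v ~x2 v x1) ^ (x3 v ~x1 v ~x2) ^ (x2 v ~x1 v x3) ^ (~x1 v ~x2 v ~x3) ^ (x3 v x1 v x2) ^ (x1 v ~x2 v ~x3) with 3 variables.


Enumerate all 8 truth assignments over 3 variables.
Test each against every clause.
Satisfying assignments found: 2.

2


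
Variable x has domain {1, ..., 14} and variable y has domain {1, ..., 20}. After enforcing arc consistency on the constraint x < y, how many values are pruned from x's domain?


For the constraint x < y, x needs a supporting value in y's domain.
x can be at most 19 (one less than y's maximum).
Valid x values from domain: 14 out of 14.
Pruned = 14 - 14 = 0.

0


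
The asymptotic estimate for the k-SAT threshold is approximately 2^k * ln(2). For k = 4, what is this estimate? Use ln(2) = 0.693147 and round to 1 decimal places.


Using the asymptotic formula: threshold ~ 2^k * ln(2).
2^4 = 16.
16 * 0.693147 = 11.1.

11.1


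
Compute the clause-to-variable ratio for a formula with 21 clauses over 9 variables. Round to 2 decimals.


Clause-to-variable ratio = clauses / variables.
21 / 9 = 2.33.

2.33


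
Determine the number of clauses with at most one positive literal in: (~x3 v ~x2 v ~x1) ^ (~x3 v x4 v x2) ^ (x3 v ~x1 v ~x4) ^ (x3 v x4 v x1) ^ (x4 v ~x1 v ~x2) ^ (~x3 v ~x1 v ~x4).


A Horn clause has at most one positive literal.
Clause 1: 0 positive lit(s) -> Horn
Clause 2: 2 positive lit(s) -> not Horn
Clause 3: 1 positive lit(s) -> Horn
Clause 4: 3 positive lit(s) -> not Horn
Clause 5: 1 positive lit(s) -> Horn
Clause 6: 0 positive lit(s) -> Horn
Total Horn clauses = 4.

4


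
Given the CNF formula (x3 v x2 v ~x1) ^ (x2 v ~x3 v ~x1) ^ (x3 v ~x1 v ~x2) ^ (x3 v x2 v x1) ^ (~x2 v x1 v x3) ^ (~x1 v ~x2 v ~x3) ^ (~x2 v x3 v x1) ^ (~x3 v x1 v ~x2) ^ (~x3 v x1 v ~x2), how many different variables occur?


Identify each distinct variable in the formula.
Variables found: x1, x2, x3.
Total distinct variables = 3.

3


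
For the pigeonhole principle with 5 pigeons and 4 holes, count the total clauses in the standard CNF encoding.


The PHP encoding has two parts:
1) At-least-one-hole clauses: 5 (one per pigeon, each with 4 literals).
2) At-most-one-pigeon-per-hole clauses: 4 holes * C(5,2) = 4 * 10 = 40.
Total clauses = 5 + 40 = 45.

45


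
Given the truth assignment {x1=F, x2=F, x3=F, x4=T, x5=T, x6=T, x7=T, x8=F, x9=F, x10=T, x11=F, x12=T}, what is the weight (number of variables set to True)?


The weight is the number of variables assigned True.
True variables: x4, x5, x6, x7, x10, x12.
Weight = 6.

6


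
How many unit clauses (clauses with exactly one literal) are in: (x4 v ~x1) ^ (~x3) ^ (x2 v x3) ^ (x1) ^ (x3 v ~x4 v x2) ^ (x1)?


A unit clause contains exactly one literal.
Unit clauses found: (~x3), (x1), (x1).
Count = 3.

3


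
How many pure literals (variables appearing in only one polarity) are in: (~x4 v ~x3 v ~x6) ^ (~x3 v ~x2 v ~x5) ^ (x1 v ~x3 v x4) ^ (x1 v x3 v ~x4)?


A pure literal appears in only one polarity across all clauses.
Pure literals: x1 (positive only), x2 (negative only), x5 (negative only), x6 (negative only).
Count = 4.

4


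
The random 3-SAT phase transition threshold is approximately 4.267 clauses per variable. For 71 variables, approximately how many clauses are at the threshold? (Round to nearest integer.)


The 3-SAT phase transition occurs at approximately 4.267 clauses per variable.
m = 4.267 * 71 = 302.957.
Rounded to nearest integer: 303.

303


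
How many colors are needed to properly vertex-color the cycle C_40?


A cycle on an even number of vertices is bipartite: alternate two colors around the cycle.
Since 40 is even, two colors suffice, and at least two are needed because the graph has edges.
Chromatic number = 2.

2


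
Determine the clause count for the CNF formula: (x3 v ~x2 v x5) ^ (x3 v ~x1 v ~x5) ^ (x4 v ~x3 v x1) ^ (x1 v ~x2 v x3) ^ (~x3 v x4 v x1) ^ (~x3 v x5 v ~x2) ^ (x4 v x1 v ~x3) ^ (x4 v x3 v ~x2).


Each group enclosed in parentheses joined by ^ is one clause.
Counting the conjuncts: 8 clauses.

8


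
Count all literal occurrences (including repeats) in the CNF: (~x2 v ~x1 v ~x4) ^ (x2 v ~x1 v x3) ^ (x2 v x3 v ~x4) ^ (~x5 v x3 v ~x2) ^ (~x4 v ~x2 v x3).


Clause lengths: 3, 3, 3, 3, 3.
Sum = 3 + 3 + 3 + 3 + 3 = 15.

15


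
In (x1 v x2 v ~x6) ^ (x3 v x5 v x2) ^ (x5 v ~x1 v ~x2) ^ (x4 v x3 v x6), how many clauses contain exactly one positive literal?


A definite clause has exactly one positive literal.
Clause 1: 2 positive -> not definite
Clause 2: 3 positive -> not definite
Clause 3: 1 positive -> definite
Clause 4: 3 positive -> not definite
Definite clause count = 1.

1


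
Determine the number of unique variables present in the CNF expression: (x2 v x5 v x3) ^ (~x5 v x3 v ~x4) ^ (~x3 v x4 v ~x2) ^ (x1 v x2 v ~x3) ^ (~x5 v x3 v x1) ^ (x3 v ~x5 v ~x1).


Identify each distinct variable in the formula.
Variables found: x1, x2, x3, x4, x5.
Total distinct variables = 5.

5


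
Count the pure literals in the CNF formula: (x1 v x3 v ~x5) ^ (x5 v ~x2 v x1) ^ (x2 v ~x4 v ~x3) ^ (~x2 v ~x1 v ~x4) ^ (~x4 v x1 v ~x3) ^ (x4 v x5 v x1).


A pure literal appears in only one polarity across all clauses.
No pure literals found.
Count = 0.

0


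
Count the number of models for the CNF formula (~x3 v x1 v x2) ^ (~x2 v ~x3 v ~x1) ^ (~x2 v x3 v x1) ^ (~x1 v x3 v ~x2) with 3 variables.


Enumerate all 8 truth assignments over 3 variables.
Test each against every clause.
Satisfying assignments found: 4.

4


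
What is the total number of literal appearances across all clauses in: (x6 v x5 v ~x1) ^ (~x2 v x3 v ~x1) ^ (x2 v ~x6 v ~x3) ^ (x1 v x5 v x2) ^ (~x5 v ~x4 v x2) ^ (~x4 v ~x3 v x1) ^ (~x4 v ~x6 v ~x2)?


Clause lengths: 3, 3, 3, 3, 3, 3, 3.
Sum = 3 + 3 + 3 + 3 + 3 + 3 + 3 = 21.

21


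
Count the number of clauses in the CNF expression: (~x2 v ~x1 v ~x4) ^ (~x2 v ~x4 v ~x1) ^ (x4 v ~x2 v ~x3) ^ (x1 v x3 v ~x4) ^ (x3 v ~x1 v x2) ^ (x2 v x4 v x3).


Each group enclosed in parentheses joined by ^ is one clause.
Counting the conjuncts: 6 clauses.

6


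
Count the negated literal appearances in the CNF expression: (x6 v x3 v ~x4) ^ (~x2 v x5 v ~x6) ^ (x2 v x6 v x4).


Scan each clause for negated literals.
Clause 1: 1 negative; Clause 2: 2 negative; Clause 3: 0 negative.
Total negative literal occurrences = 3.

3


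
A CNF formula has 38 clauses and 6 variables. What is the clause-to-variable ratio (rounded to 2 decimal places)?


Clause-to-variable ratio = clauses / variables.
38 / 6 = 6.33.

6.33


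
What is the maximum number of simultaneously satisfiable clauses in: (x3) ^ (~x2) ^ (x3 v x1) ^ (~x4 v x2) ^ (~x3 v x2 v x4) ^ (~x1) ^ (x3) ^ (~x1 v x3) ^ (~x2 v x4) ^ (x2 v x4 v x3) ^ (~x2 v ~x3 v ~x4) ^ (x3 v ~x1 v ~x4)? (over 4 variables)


Enumerate all 16 truth assignments.
For each, count how many of the 12 clauses are satisfied.
The formula is not fully satisfiable, so the maximum is below 12.
Maximum simultaneously satisfiable clauses = 11.

11


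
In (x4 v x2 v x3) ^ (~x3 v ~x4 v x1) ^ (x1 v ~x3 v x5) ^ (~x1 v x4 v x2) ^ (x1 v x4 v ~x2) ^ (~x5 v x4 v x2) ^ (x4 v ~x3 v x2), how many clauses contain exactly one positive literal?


A definite clause has exactly one positive literal.
Clause 1: 3 positive -> not definite
Clause 2: 1 positive -> definite
Clause 3: 2 positive -> not definite
Clause 4: 2 positive -> not definite
Clause 5: 2 positive -> not definite
Clause 6: 2 positive -> not definite
Clause 7: 2 positive -> not definite
Definite clause count = 1.

1


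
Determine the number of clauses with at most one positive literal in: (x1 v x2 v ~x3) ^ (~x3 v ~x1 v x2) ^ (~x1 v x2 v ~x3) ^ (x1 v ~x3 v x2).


A Horn clause has at most one positive literal.
Clause 1: 2 positive lit(s) -> not Horn
Clause 2: 1 positive lit(s) -> Horn
Clause 3: 1 positive lit(s) -> Horn
Clause 4: 2 positive lit(s) -> not Horn
Total Horn clauses = 2.

2


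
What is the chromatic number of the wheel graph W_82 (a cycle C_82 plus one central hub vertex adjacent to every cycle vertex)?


W_82 consists of the cycle C_82 together with a hub vertex adjacent to every cycle vertex.
The cycle C_82 needs 2 colors (even cycle -> 2).
The hub is adjacent to every cycle vertex, so it must receive a new color distinct from all of them.
Chromatic number = 2 + 1 = 3.

3


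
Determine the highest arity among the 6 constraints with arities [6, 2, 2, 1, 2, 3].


The arities are: 6, 2, 2, 1, 2, 3.
Scan for the maximum value.
Maximum arity = 6.

6


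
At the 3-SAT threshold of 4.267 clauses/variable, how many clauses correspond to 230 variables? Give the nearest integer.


The 3-SAT phase transition occurs at approximately 4.267 clauses per variable.
m = 4.267 * 230 = 981.41.
Rounded to nearest integer: 981.

981


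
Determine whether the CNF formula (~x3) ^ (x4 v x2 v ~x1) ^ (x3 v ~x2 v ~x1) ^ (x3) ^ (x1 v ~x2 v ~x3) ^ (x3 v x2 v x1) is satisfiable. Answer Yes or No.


Check all 16 possible truth assignments.
Number of satisfying assignments found: 0.
The formula is unsatisfiable.

No


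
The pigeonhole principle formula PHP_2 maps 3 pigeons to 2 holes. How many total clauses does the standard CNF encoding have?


The PHP encoding has two parts:
1) At-least-one-hole clauses: 3 (one per pigeon, each with 2 literals).
2) At-most-one-pigeon-per-hole clauses: 2 holes * C(3,2) = 2 * 3 = 6.
Total clauses = 3 + 6 = 9.

9


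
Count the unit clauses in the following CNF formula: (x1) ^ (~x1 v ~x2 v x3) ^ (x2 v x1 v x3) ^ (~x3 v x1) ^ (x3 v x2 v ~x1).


A unit clause contains exactly one literal.
Unit clauses found: (x1).
Count = 1.

1


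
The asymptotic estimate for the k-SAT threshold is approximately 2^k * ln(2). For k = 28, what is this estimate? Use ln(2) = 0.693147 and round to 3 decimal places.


Using the asymptotic formula: threshold ~ 2^k * ln(2).
2^28 = 268435456.
268435456 * 0.693147 = 186065231.02.

186065231.02


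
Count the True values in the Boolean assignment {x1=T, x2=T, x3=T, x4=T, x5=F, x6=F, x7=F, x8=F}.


The weight is the number of variables assigned True.
True variables: x1, x2, x3, x4.
Weight = 4.

4


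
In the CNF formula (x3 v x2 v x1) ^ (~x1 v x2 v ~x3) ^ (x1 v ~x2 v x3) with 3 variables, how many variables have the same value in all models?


Find all satisfying assignments: 5 model(s).
Check which variables have the same value in every model.
No variable is fixed across all models.
Backbone size = 0.

0


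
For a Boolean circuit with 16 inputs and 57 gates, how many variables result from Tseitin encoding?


The Tseitin transformation introduces one auxiliary variable per gate.
Total variables = inputs + gates = 16 + 57 = 73.

73


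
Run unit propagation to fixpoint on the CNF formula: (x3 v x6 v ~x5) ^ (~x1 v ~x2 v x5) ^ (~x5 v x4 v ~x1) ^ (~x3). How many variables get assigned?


Unit propagation repeatedly assigns the literal in any unit clause, then simplifies.
Assignments in order: x3 = F.
No further unit clauses remain.
Total variables assigned = 1.

1


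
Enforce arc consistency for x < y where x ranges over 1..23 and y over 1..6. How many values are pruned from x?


For the constraint x < y, x needs a supporting value in y's domain.
x can be at most 5 (one less than y's maximum).
Valid x values from domain: 5 out of 23.
Pruned = 23 - 5 = 18.

18


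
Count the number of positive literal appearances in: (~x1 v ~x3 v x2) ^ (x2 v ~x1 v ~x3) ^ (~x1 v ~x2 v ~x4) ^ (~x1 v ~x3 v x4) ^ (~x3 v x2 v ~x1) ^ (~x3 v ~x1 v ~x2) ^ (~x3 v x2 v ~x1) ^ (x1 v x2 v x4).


Scan each clause for unnegated literals.
Clause 1: 1 positive; Clause 2: 1 positive; Clause 3: 0 positive; Clause 4: 1 positive; Clause 5: 1 positive; Clause 6: 0 positive; Clause 7: 1 positive; Clause 8: 3 positive.
Total positive literal occurrences = 8.

8


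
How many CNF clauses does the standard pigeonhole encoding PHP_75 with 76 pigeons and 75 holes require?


The PHP encoding has two parts:
1) At-least-one-hole clauses: 76 (one per pigeon, each with 75 literals).
2) At-most-one-pigeon-per-hole clauses: 75 holes * C(76,2) = 75 * 2850 = 213750.
Total clauses = 76 + 213750 = 213826.

213826


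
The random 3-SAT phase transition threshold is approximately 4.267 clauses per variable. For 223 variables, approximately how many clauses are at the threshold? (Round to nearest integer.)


The 3-SAT phase transition occurs at approximately 4.267 clauses per variable.
m = 4.267 * 223 = 951.541.
Rounded to nearest integer: 952.

952


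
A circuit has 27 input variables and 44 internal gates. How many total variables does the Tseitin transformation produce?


The Tseitin transformation introduces one auxiliary variable per gate.
Total variables = inputs + gates = 27 + 44 = 71.

71


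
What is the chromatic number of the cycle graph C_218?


A cycle on an even number of vertices is bipartite: alternate two colors around the cycle.
Since 218 is even, two colors suffice, and at least two are needed because the graph has edges.
Chromatic number = 2.

2


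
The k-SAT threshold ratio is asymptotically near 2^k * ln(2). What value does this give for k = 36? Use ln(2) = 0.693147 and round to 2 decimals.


Using the asymptotic formula: threshold ~ 2^k * ln(2).
2^36 = 68719476736.
68719476736 * 0.693147 = 47632699141.13.

47632699141.13


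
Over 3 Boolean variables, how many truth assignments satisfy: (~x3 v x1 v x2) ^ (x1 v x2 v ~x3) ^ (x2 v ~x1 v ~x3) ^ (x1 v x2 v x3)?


Enumerate all 8 truth assignments over 3 variables.
Test each against every clause.
Satisfying assignments found: 5.

5


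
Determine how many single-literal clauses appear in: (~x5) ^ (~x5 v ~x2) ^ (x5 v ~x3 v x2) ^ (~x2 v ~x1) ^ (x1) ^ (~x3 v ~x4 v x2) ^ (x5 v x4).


A unit clause contains exactly one literal.
Unit clauses found: (~x5), (x1).
Count = 2.

2


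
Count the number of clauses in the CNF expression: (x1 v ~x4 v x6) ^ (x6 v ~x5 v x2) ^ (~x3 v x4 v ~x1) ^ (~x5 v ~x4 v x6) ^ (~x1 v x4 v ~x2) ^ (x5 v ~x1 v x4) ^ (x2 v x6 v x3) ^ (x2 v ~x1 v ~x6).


Each group enclosed in parentheses joined by ^ is one clause.
Counting the conjuncts: 8 clauses.

8


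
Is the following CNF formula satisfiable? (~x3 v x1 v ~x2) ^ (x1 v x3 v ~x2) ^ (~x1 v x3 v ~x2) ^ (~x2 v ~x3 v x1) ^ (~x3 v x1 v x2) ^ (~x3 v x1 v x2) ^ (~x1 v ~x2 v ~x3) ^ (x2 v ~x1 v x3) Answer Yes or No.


Check all 8 possible truth assignments.
Number of satisfying assignments found: 2.
The formula is satisfiable.

Yes


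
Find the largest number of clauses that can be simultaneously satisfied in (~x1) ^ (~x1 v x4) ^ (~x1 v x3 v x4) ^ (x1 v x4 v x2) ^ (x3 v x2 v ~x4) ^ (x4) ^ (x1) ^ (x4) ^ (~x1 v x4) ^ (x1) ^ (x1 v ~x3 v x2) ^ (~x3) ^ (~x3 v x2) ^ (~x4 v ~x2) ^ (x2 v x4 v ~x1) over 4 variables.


Enumerate all 16 truth assignments.
For each, count how many of the 15 clauses are satisfied.
The formula is not fully satisfiable, so the maximum is below 15.
Maximum simultaneously satisfiable clauses = 13.

13


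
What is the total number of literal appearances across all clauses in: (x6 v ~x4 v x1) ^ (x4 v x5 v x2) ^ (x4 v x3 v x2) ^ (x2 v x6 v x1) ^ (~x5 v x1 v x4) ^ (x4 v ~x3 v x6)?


Clause lengths: 3, 3, 3, 3, 3, 3.
Sum = 3 + 3 + 3 + 3 + 3 + 3 = 18.

18


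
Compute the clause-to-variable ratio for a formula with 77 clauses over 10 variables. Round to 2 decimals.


Clause-to-variable ratio = clauses / variables.
77 / 10 = 7.7.

7.7


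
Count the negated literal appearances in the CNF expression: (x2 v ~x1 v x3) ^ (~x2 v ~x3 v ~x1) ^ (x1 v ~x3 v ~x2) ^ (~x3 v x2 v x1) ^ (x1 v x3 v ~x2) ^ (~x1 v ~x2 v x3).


Scan each clause for negated literals.
Clause 1: 1 negative; Clause 2: 3 negative; Clause 3: 2 negative; Clause 4: 1 negative; Clause 5: 1 negative; Clause 6: 2 negative.
Total negative literal occurrences = 10.

10


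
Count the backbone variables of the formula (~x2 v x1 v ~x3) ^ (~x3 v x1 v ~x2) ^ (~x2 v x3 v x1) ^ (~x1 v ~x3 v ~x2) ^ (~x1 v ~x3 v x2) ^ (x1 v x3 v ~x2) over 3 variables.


Find all satisfying assignments: 4 model(s).
Check which variables have the same value in every model.
No variable is fixed across all models.
Backbone size = 0.

0


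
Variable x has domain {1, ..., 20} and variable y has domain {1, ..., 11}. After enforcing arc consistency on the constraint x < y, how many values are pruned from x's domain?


For the constraint x < y, x needs a supporting value in y's domain.
x can be at most 10 (one less than y's maximum).
Valid x values from domain: 10 out of 20.
Pruned = 20 - 10 = 10.

10


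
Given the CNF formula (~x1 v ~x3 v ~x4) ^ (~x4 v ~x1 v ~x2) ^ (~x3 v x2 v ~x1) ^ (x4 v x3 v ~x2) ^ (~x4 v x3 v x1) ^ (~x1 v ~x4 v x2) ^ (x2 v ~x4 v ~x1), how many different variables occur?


Identify each distinct variable in the formula.
Variables found: x1, x2, x3, x4.
Total distinct variables = 4.

4


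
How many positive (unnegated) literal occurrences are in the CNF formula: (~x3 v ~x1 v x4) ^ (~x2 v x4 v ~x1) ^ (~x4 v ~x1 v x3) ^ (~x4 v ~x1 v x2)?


Scan each clause for unnegated literals.
Clause 1: 1 positive; Clause 2: 1 positive; Clause 3: 1 positive; Clause 4: 1 positive.
Total positive literal occurrences = 4.

4


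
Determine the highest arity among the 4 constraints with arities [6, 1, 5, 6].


The arities are: 6, 1, 5, 6.
Scan for the maximum value.
Maximum arity = 6.

6


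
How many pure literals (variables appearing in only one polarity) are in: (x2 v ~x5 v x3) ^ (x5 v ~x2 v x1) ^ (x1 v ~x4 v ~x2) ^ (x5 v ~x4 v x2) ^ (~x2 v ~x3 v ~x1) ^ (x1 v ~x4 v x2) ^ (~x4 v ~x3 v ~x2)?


A pure literal appears in only one polarity across all clauses.
Pure literals: x4 (negative only).
Count = 1.

1


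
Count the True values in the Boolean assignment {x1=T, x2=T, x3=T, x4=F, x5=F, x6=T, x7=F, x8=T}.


The weight is the number of variables assigned True.
True variables: x1, x2, x3, x6, x8.
Weight = 5.

5


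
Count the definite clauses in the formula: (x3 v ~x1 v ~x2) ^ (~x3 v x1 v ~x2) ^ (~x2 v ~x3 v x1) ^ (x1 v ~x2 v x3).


A definite clause has exactly one positive literal.
Clause 1: 1 positive -> definite
Clause 2: 1 positive -> definite
Clause 3: 1 positive -> definite
Clause 4: 2 positive -> not definite
Definite clause count = 3.

3


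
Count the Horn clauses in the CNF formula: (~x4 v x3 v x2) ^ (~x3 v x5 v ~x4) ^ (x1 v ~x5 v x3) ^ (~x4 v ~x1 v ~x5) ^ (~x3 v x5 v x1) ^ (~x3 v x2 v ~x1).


A Horn clause has at most one positive literal.
Clause 1: 2 positive lit(s) -> not Horn
Clause 2: 1 positive lit(s) -> Horn
Clause 3: 2 positive lit(s) -> not Horn
Clause 4: 0 positive lit(s) -> Horn
Clause 5: 2 positive lit(s) -> not Horn
Clause 6: 1 positive lit(s) -> Horn
Total Horn clauses = 3.

3


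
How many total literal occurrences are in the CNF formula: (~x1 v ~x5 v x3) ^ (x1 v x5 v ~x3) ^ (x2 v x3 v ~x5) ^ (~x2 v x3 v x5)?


Clause lengths: 3, 3, 3, 3.
Sum = 3 + 3 + 3 + 3 = 12.

12


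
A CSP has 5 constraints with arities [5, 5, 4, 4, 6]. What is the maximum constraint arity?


The arities are: 5, 5, 4, 4, 6.
Scan for the maximum value.
Maximum arity = 6.

6


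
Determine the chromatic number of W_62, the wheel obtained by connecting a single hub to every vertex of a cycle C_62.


W_62 consists of the cycle C_62 together with a hub vertex adjacent to every cycle vertex.
The cycle C_62 needs 2 colors (even cycle -> 2).
The hub is adjacent to every cycle vertex, so it must receive a new color distinct from all of them.
Chromatic number = 2 + 1 = 3.

3


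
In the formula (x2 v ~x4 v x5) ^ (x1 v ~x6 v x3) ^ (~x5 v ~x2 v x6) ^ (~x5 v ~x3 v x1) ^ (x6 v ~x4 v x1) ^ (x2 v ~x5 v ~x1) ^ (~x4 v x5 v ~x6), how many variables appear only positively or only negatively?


A pure literal appears in only one polarity across all clauses.
Pure literals: x4 (negative only).
Count = 1.

1


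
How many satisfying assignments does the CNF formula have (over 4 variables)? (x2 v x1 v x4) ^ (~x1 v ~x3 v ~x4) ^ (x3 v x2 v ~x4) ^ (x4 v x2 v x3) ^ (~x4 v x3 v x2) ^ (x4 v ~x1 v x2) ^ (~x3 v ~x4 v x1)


Enumerate all 16 truth assignments over 4 variables.
Test each against every clause.
Satisfying assignments found: 6.

6


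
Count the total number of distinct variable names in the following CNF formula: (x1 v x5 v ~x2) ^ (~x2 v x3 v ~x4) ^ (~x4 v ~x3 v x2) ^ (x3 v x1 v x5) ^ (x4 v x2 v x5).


Identify each distinct variable in the formula.
Variables found: x1, x2, x3, x4, x5.
Total distinct variables = 5.

5


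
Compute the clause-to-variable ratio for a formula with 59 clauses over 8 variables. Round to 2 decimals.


Clause-to-variable ratio = clauses / variables.
59 / 8 = 7.38.

7.38


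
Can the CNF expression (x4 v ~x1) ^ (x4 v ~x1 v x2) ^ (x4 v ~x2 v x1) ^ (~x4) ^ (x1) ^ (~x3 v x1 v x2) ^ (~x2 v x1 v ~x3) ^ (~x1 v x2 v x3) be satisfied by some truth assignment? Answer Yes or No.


Check all 16 possible truth assignments.
Number of satisfying assignments found: 0.
The formula is unsatisfiable.

No
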